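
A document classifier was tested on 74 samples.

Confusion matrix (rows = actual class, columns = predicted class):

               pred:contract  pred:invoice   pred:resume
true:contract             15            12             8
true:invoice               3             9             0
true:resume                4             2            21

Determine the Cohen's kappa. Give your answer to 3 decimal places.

0.412

Observed agreement pₒ = trace/N = 45/74 = 0.6081
Expected agreement pₑ = Σ (rowᵢ·colᵢ)/N² = (35·22 + 12·23 + 27·29)/74² = 0.3340
κ = (pₒ − pₑ)/(1 − pₑ) = (0.6081 − 0.3340)/(1 − 0.3340) = 0.412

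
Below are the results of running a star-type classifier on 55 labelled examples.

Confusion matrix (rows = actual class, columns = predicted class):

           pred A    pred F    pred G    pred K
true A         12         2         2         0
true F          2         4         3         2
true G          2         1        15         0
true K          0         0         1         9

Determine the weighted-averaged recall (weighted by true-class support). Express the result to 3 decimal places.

0.727

Per-class recall (TP/(TP+FN)):
  A: TP=12, FN=2+2+0=4 → 12/16 = 0.7500
  F: TP=4, FN=2+3+2=7 → 4/11 = 0.3636
  G: TP=15, FN=2+1+0=3 → 15/18 = 0.8333
  K: TP=9, FN=0+0+1=1 → 9/10 = 0.9000
Weighted-recall = Σ (supportᵢ/N)·recallᵢ with N=55: (16/55)·0.7500 + (11/55)·0.3636 + (18/55)·0.8333 + (10/55)·0.9000 = 0.727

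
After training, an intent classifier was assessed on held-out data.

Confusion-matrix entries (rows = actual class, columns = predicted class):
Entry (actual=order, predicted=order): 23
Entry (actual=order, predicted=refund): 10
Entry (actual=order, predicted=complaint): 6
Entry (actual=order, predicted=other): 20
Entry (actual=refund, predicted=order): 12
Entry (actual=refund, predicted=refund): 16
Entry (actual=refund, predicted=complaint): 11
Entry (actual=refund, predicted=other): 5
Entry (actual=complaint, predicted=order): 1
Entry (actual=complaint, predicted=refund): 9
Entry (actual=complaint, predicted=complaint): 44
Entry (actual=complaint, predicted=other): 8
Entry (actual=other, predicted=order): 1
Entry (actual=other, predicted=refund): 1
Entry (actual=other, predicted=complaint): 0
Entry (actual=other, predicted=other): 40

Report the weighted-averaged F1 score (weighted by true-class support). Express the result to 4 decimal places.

Per-class F1 score (2·TP/(2·TP+FP+FN)):
  order: TP=23, FP=12+1+1=14, FN=10+6+20=36 → 46/96 = 0.47917
  refund: TP=16, FP=10+9+1=20, FN=12+11+5=28 → 32/80 = 0.40000
  complaint: TP=44, FP=6+11+0=17, FN=1+9+8=18 → 88/123 = 0.71545
  other: TP=40, FP=20+5+8=33, FN=1+1+0=2 → 80/115 = 0.69565
Weighted-F1 score = Σ (supportᵢ/N)·F1 scoreᵢ with N=207: (59/207)·0.47917 + (44/207)·0.40000 + (62/207)·0.71545 + (42/207)·0.69565 = 0.5770

0.5770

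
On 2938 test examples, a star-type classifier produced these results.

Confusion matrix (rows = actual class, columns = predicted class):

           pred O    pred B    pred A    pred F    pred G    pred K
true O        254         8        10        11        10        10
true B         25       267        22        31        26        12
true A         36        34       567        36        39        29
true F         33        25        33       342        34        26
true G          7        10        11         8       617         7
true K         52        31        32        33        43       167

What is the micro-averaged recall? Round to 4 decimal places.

Micro-averaging pools counts across classes: ΣTP=2214, ΣFP=724, ΣFN=724.
Micro-recall = TP/(TP+FN) on pooled counts = 0.7536 (equals overall accuracy in single-label multiclass).

0.7536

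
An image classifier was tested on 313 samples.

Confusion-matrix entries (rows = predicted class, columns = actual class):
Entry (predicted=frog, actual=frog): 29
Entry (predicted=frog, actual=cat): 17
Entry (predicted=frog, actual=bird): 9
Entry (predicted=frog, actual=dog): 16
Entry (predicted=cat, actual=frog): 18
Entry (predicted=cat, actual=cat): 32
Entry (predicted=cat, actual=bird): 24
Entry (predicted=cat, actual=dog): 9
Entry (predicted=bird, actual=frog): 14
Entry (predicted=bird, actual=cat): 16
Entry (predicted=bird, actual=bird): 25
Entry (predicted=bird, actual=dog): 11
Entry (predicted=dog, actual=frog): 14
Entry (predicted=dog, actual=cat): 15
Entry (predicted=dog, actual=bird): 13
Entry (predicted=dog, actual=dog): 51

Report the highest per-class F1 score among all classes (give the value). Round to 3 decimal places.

Per-class F1 score (2·TP/(2·TP+FP+FN)):
  frog: TP=29, FP=17+9+16=42, FN=18+14+14=46 → 58/146 = 0.3973
  cat: TP=32, FP=18+24+9=51, FN=17+16+15=48 → 64/163 = 0.3926
  bird: TP=25, FP=14+16+11=41, FN=9+24+13=46 → 50/137 = 0.3650
  dog: TP=51, FP=14+15+13=42, FN=16+9+11=36 → 102/180 = 0.5667
Highest is class 'dog' with F1 score = 0.567.

0.567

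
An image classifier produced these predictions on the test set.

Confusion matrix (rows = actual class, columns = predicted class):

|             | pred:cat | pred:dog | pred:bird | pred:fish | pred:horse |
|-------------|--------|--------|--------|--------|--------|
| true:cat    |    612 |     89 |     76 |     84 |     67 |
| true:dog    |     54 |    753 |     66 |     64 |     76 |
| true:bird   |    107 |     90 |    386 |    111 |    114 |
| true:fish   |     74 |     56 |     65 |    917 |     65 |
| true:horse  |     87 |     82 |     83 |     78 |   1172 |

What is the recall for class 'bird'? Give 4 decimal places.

0.4777

Take TP from the diagonal, FP from the rest of the 'bird' prediction marginal, FN from the rest of the 'bird' actual marginal.
recall = TP/(TP+FN).
bird: TP=386, FN=107+90+111+114=422 → 386/808 = 0.47772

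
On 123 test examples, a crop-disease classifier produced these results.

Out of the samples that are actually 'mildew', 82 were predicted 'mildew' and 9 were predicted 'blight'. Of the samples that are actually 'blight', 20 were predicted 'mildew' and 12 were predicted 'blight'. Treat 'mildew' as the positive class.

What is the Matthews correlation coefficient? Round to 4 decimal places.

MCC = (TP·TN − FP·FN) / √((TP+FP)(TP+FN)(TN+FP)(TN+FN))
Numerator = 82·12 − 20·9 = 804
Denominator = √(102·91·32·21) = √6237504 = 2497.4995
MCC = 804 / 2497.4995 = 0.3219

0.3219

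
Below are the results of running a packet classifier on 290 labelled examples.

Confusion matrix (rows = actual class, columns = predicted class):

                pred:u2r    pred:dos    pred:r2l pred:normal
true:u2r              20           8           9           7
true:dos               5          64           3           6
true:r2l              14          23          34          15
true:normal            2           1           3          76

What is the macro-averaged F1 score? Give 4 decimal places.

Per-class F1 score (2·TP/(2·TP+FP+FN)):
  u2r: TP=20, FP=5+14+2=21, FN=8+9+7=24 → 40/85 = 0.47059
  dos: TP=64, FP=8+23+1=32, FN=5+3+6=14 → 128/174 = 0.73563
  r2l: TP=34, FP=9+3+3=15, FN=14+23+15=52 → 68/135 = 0.50370
  normal: TP=76, FP=7+6+15=28, FN=2+1+3=6 → 152/186 = 0.81720
Macro-F1 score = mean = (0.47059 + 0.73563 + 0.50370 + 0.81720) / 4 = 0.6318

0.6318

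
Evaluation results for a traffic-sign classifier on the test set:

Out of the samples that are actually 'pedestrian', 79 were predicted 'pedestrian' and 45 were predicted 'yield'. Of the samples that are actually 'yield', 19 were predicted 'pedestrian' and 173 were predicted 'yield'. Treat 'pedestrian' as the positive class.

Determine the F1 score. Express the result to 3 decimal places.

Precision = TP/(TP+FP) = 79/98 = 0.8061
Recall = TP/(TP+FN) = 79/124 = 0.6371
F1 = 2·TP/(2·TP+FP+FN) = 158/222 = 0.712

0.712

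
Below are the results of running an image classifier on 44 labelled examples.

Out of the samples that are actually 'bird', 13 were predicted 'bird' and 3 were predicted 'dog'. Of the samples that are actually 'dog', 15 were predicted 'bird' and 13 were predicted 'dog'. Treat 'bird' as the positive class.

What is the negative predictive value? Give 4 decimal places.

0.8125

NPV = TN/(TN+FN) = 13/(13+3) = 0.8125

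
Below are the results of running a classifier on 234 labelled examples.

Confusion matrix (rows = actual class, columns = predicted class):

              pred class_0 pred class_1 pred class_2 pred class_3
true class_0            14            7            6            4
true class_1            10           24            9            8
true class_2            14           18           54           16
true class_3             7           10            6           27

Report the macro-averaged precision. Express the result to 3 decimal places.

0.482

Per-class precision (TP/(TP+FP)):
  class_0: TP=14, FP=10+14+7=31 → 14/45 = 0.3111
  class_1: TP=24, FP=7+18+10=35 → 24/59 = 0.4068
  class_2: TP=54, FP=6+9+6=21 → 54/75 = 0.7200
  class_3: TP=27, FP=4+8+16=28 → 27/55 = 0.4909
Macro-precision = mean = (0.3111 + 0.4068 + 0.7200 + 0.4909) / 4 = 0.482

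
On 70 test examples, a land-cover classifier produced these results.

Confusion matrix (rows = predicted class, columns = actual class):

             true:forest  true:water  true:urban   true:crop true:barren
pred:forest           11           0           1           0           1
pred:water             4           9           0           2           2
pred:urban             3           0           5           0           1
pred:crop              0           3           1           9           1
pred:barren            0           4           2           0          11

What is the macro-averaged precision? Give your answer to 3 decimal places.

Per-class precision (TP/(TP+FP)):
  forest: TP=11, FP=0+1+0+1=2 → 11/13 = 0.8462
  water: TP=9, FP=4+0+2+2=8 → 9/17 = 0.5294
  urban: TP=5, FP=3+0+0+1=4 → 5/9 = 0.5556
  crop: TP=9, FP=0+3+1+1=5 → 9/14 = 0.6429
  barren: TP=11, FP=0+4+2+0=6 → 11/17 = 0.6471
Macro-precision = mean = (0.8462 + 0.5294 + 0.5556 + 0.6429 + 0.6471) / 5 = 0.644

0.644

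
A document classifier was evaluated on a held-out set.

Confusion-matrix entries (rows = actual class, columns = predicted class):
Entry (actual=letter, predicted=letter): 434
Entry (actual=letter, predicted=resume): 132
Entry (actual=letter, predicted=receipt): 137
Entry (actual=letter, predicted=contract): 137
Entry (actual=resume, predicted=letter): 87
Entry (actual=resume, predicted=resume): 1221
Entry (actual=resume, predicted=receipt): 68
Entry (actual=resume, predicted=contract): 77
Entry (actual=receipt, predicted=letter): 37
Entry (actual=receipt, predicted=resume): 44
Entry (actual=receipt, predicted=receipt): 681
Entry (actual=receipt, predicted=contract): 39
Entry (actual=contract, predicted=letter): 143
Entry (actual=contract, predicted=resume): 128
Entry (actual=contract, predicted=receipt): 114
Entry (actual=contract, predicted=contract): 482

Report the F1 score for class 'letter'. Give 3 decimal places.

0.563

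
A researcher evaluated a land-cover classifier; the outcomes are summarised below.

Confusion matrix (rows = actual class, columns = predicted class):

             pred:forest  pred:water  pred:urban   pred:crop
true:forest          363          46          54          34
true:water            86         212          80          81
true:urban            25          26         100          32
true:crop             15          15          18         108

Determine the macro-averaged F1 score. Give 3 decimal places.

0.570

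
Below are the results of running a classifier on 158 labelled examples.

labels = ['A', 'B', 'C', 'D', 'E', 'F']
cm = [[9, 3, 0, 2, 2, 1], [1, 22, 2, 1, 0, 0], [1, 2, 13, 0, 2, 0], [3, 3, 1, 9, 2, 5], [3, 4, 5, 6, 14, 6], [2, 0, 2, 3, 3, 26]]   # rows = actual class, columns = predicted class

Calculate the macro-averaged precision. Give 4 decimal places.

Per-class precision (TP/(TP+FP)):
  A: TP=9, FP=1+1+3+3+2=10 → 9/19 = 0.47368
  B: TP=22, FP=3+2+3+4+0=12 → 22/34 = 0.64706
  C: TP=13, FP=0+2+1+5+2=10 → 13/23 = 0.56522
  D: TP=9, FP=2+1+0+6+3=12 → 9/21 = 0.42857
  E: TP=14, FP=2+0+2+2+3=9 → 14/23 = 0.60870
  F: TP=26, FP=1+0+0+5+6=12 → 26/38 = 0.68421
Macro-precision = mean = (0.47368 + 0.64706 + 0.56522 + 0.42857 + 0.60870 + 0.68421) / 6 = 0.5679

0.5679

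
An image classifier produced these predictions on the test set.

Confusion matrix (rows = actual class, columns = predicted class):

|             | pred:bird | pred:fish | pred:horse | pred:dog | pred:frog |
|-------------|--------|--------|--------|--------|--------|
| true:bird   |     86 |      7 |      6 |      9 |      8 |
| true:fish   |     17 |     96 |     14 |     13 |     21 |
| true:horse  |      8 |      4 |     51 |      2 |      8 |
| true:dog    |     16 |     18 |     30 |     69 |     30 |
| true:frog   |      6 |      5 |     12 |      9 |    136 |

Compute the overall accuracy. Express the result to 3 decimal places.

Accuracy = trace / total = (86+96+51+69+136=438) / 681 = 438/681 = 0.643

0.643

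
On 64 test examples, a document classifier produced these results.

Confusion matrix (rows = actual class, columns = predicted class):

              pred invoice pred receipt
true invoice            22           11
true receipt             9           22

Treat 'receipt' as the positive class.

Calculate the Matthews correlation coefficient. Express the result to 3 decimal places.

MCC = (TP·TN − FP·FN) / √((TP+FP)(TP+FN)(TN+FP)(TN+FN))
Numerator = 22·22 − 11·9 = 385
Denominator = √(33·31·33·31) = √1046529 = 1023.0000
MCC = 385 / 1023.0000 = 0.376

0.376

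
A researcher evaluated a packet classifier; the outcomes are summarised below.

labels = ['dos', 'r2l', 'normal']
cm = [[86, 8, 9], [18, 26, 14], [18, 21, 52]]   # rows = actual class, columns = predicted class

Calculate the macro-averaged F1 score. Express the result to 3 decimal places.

0.617

Per-class F1 score (2·TP/(2·TP+FP+FN)):
  dos: TP=86, FP=18+18=36, FN=8+9=17 → 172/225 = 0.7644
  r2l: TP=26, FP=8+21=29, FN=18+14=32 → 52/113 = 0.4602
  normal: TP=52, FP=9+14=23, FN=18+21=39 → 104/166 = 0.6265
Macro-F1 score = mean = (0.7644 + 0.4602 + 0.6265) / 3 = 0.617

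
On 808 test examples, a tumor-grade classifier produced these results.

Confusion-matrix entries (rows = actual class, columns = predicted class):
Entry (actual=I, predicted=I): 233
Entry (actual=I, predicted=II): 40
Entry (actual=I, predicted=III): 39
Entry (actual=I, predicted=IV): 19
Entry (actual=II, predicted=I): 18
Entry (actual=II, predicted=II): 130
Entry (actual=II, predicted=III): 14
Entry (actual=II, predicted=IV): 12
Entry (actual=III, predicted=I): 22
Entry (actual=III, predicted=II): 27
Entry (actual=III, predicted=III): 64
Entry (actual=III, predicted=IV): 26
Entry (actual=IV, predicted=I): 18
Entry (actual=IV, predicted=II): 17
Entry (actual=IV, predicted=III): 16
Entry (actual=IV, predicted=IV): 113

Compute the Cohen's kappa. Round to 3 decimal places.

0.542

Observed agreement pₒ = trace/N = 540/808 = 0.6683
Expected agreement pₑ = Σ (rowᵢ·colᵢ)/N² = (331·291 + 174·214 + 139·133 + 164·170)/808² = 0.2756
κ = (pₒ − pₑ)/(1 − pₑ) = (0.6683 − 0.2756)/(1 − 0.2756) = 0.542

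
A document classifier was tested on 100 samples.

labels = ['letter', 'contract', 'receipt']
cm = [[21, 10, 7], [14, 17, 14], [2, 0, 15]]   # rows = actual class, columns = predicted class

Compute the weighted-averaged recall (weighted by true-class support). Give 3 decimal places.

0.530

Per-class recall (TP/(TP+FN)):
  letter: TP=21, FN=10+7=17 → 21/38 = 0.5526
  contract: TP=17, FN=14+14=28 → 17/45 = 0.3778
  receipt: TP=15, FN=2+0=2 → 15/17 = 0.8824
Weighted-recall = Σ (supportᵢ/N)·recallᵢ with N=100: (38/100)·0.5526 + (45/100)·0.3778 + (17/100)·0.8824 = 0.530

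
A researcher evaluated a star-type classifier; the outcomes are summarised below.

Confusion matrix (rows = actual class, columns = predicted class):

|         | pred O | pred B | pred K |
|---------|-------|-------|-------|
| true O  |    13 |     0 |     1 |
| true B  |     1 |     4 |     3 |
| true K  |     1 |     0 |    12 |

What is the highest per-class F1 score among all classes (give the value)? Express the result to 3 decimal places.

0.897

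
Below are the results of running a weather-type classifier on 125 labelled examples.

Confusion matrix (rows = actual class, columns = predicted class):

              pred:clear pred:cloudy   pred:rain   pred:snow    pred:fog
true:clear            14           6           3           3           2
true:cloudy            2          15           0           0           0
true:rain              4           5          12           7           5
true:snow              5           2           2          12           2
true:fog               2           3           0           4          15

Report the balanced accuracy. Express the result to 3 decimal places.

0.579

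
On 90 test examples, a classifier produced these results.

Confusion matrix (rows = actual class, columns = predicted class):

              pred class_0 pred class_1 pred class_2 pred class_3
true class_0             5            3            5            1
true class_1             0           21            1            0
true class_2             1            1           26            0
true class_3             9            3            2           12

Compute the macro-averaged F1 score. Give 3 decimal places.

0.660

Per-class F1 score (2·TP/(2·TP+FP+FN)):
  class_0: TP=5, FP=0+1+9=10, FN=3+5+1=9 → 10/29 = 0.3448
  class_1: TP=21, FP=3+1+3=7, FN=0+1+0=1 → 42/50 = 0.8400
  class_2: TP=26, FP=5+1+2=8, FN=1+1+0=2 → 52/62 = 0.8387
  class_3: TP=12, FP=1+0+0=1, FN=9+3+2=14 → 24/39 = 0.6154
Macro-F1 score = mean = (0.3448 + 0.8400 + 0.8387 + 0.6154) / 4 = 0.660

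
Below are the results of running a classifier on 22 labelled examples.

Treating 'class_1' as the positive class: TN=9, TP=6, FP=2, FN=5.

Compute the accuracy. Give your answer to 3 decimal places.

0.682

Accuracy = (TP+TN)/N = (6+9)/22 = 0.682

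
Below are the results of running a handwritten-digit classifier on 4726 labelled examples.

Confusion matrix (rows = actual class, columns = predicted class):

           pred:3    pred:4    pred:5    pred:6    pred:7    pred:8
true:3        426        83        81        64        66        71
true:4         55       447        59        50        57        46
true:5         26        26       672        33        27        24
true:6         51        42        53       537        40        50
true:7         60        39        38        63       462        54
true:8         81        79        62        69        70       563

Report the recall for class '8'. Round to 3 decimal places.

recall = TP/(TP+FN).
8: TP=563, FN=81+79+62+69+70=361 → 563/924 = 0.6093

0.609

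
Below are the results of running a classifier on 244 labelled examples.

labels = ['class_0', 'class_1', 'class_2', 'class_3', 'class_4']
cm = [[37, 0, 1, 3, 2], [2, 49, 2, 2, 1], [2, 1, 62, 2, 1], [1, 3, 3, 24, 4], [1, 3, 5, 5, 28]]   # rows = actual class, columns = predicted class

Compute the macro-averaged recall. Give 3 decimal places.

Per-class recall (TP/(TP+FN)):
  class_0: TP=37, FN=0+1+3+2=6 → 37/43 = 0.8605
  class_1: TP=49, FN=2+2+2+1=7 → 49/56 = 0.8750
  class_2: TP=62, FN=2+1+2+1=6 → 62/68 = 0.9118
  class_3: TP=24, FN=1+3+3+4=11 → 24/35 = 0.6857
  class_4: TP=28, FN=1+3+5+5=14 → 28/42 = 0.6667
Macro-recall = mean = (0.8605 + 0.8750 + 0.9118 + 0.6857 + 0.6667) / 5 = 0.800

0.800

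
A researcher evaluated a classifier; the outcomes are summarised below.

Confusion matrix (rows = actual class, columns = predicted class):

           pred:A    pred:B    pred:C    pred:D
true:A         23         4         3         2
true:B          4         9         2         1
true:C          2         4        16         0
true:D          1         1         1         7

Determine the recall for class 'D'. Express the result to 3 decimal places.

0.700

recall = TP/(TP+FN).
D: TP=7, FN=1+1+1=3 → 7/10 = 0.7000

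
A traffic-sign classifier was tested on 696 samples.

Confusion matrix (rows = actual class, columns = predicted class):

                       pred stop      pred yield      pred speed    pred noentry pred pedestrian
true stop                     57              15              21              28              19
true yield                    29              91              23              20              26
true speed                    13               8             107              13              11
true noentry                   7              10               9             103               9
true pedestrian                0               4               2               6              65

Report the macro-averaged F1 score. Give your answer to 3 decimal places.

0.603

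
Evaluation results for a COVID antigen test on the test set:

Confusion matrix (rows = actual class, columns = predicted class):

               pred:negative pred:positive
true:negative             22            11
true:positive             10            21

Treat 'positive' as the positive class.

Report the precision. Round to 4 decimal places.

0.6563

Precision = TP/(TP+FP) = 21/(21+11) = 21/32 = 0.6563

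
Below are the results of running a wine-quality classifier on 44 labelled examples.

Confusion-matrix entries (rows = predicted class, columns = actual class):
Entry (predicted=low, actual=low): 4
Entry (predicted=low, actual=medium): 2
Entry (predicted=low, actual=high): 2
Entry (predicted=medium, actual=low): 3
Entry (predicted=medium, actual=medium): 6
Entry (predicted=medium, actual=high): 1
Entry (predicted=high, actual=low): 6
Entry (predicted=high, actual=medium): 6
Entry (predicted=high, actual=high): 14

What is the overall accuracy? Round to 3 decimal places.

0.545

Accuracy = trace / total = (4+6+14=24) / 44 = 24/44 = 0.545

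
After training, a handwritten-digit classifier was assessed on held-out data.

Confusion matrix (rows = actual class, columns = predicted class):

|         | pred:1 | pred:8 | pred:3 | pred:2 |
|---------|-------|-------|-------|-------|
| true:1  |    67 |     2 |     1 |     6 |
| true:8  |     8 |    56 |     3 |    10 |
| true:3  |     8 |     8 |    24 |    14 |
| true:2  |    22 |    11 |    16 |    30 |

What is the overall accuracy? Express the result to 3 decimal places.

0.619

Accuracy = trace / total = (67+56+24+30=177) / 286 = 177/286 = 0.619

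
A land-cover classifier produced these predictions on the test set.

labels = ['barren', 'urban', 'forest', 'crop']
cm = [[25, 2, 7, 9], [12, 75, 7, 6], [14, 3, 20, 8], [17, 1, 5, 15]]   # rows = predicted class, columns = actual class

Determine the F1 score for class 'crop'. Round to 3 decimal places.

0.395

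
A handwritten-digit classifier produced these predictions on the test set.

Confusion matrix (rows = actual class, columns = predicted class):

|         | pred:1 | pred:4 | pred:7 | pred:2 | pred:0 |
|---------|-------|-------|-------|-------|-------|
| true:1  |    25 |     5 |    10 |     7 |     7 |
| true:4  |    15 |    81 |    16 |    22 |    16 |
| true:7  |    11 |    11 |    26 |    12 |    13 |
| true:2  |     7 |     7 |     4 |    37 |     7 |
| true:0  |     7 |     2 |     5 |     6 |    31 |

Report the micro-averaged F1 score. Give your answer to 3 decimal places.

0.513

Micro-averaging pools counts across classes: ΣTP=200, ΣFP=190, ΣFN=190.
Micro-F1 score = 2·TP/(2·TP+FP+FN) on pooled counts = 0.513 (equals overall accuracy in single-label multiclass).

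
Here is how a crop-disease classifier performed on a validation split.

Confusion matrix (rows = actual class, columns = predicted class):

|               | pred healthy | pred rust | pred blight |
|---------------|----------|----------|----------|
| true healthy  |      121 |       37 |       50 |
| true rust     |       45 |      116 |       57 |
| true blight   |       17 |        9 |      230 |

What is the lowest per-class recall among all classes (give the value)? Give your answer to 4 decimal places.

0.5321

Per-class recall (TP/(TP+FN)):
  healthy: TP=121, FN=37+50=87 → 121/208 = 0.58173
  rust: TP=116, FN=45+57=102 → 116/218 = 0.53211
  blight: TP=230, FN=17+9=26 → 230/256 = 0.89844
Lowest is class 'rust' with recall = 0.5321.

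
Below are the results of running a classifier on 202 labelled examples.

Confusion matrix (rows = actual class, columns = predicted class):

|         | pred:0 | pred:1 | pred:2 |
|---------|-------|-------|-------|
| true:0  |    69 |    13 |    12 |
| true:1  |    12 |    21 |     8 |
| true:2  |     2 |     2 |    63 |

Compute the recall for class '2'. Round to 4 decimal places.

Treat '2' as positive and all other classes as negative.
recall = TP/(TP+FN).
2: TP=63, FN=2+2=4 → 63/67 = 0.94030

0.9403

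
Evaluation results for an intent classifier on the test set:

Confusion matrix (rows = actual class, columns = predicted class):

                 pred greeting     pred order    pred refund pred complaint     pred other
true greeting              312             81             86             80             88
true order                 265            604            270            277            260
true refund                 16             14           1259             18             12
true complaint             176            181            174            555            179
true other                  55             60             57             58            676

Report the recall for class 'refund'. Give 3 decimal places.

0.955

One-vs-rest for 'refund': TP = diagonal; FP = other classes predicted 'refund'; FN = 'refund' predicted as other.
recall = TP/(TP+FN).
refund: TP=1259, FN=16+14+18+12=60 → 1259/1319 = 0.9545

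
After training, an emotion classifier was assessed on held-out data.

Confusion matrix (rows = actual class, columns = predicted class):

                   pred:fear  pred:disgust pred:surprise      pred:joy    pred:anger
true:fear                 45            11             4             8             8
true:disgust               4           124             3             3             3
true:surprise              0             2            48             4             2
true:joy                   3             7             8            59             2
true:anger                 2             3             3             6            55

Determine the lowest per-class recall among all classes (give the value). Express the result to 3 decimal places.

Per-class recall (TP/(TP+FN)):
  fear: TP=45, FN=11+4+8+8=31 → 45/76 = 0.5921
  disgust: TP=124, FN=4+3+3+3=13 → 124/137 = 0.9051
  surprise: TP=48, FN=0+2+4+2=8 → 48/56 = 0.8571
  joy: TP=59, FN=3+7+8+2=20 → 59/79 = 0.7468
  anger: TP=55, FN=2+3+3+6=14 → 55/69 = 0.7971
Lowest is class 'fear' with recall = 0.592.

0.592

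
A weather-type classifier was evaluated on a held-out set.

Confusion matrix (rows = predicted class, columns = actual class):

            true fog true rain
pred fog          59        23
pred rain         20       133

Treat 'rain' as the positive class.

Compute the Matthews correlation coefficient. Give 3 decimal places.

MCC = (TP·TN − FP·FN) / √((TP+FP)(TP+FN)(TN+FP)(TN+FN))
Numerator = 133·59 − 20·23 = 7387
Denominator = √(153·156·79·82) = √154616904 = 12434.5046
MCC = 7387 / 12434.5046 = 0.594

0.594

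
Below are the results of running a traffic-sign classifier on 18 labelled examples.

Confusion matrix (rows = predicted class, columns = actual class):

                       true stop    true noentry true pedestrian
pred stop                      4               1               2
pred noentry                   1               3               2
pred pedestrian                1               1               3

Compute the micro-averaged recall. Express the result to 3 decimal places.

0.556

Micro-averaging pools counts across classes: ΣTP=10, ΣFP=8, ΣFN=8.
Micro-recall = TP/(TP+FN) on pooled counts = 0.556 (equals overall accuracy in single-label multiclass).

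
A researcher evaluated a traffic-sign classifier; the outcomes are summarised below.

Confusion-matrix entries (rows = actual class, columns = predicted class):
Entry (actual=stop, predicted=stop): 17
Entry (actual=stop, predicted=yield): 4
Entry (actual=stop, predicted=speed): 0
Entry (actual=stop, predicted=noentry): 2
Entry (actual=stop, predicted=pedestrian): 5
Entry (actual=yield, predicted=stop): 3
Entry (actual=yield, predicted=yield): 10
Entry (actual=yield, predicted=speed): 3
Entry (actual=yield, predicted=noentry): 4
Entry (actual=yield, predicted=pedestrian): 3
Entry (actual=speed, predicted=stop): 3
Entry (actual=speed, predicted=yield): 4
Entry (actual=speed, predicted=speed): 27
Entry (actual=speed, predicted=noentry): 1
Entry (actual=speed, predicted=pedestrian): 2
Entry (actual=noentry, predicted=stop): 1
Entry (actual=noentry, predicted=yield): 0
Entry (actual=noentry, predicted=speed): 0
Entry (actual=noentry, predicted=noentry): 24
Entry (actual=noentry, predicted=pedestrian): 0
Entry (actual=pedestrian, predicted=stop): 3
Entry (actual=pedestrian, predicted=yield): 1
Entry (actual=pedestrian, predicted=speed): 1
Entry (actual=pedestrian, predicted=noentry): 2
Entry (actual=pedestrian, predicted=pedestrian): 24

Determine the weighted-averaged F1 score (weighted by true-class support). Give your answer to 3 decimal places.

Per-class F1 score (2·TP/(2·TP+FP+FN)):
  stop: TP=17, FP=3+3+1+3=10, FN=4+0+2+5=11 → 34/55 = 0.6182
  yield: TP=10, FP=4+4+0+1=9, FN=3+3+4+3=13 → 20/42 = 0.4762
  speed: TP=27, FP=0+3+0+1=4, FN=3+4+1+2=10 → 54/68 = 0.7941
  noentry: TP=24, FP=2+4+1+2=9, FN=1+0+0+0=1 → 48/58 = 0.8276
  pedestrian: TP=24, FP=5+3+2+0=10, FN=3+1+1+2=7 → 48/65 = 0.7385
Weighted-F1 score = Σ (supportᵢ/N)·F1 scoreᵢ with N=144: (28/144)·0.6182 + (23/144)·0.4762 + (37/144)·0.7941 + (25/144)·0.8276 + (31/144)·0.7385 = 0.703

0.703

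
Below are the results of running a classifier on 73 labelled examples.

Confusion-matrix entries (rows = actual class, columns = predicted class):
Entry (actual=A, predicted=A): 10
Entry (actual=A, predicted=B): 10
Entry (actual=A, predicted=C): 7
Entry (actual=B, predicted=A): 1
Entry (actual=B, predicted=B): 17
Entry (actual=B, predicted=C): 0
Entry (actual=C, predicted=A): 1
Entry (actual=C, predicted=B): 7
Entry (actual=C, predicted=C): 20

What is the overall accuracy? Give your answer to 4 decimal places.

Accuracy = trace / total = (10+17+20=47) / 73 = 47/73 = 0.6438

0.6438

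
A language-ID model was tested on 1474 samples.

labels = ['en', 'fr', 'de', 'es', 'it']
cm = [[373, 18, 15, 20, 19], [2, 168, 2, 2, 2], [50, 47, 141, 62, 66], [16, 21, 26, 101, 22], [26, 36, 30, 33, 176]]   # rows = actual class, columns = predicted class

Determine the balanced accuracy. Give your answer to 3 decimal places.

0.661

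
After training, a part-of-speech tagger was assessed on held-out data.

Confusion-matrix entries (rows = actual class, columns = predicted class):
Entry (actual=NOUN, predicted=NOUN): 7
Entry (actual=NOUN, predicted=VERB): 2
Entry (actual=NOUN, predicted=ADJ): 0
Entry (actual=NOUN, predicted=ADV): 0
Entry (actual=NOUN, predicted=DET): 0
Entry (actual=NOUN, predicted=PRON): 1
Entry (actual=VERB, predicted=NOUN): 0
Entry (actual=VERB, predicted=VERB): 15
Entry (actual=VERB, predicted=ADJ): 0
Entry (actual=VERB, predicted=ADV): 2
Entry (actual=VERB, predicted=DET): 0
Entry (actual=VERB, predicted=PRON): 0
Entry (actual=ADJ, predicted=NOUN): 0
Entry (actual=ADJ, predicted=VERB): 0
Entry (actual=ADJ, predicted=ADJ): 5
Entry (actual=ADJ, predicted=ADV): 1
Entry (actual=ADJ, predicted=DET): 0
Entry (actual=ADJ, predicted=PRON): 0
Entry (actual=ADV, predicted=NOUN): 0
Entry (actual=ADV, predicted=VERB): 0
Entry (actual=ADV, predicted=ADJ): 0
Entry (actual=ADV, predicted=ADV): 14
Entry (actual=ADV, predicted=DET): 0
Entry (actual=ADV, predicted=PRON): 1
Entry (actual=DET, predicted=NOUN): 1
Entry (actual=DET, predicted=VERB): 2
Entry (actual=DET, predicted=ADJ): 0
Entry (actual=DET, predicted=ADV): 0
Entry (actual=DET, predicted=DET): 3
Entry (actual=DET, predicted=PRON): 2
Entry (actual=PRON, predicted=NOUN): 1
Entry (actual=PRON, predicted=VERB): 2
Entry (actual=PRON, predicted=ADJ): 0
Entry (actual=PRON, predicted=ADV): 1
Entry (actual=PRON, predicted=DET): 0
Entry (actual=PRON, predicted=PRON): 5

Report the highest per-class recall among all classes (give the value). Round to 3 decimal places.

Per-class recall (TP/(TP+FN)):
  NOUN: TP=7, FN=2+0+0+0+1=3 → 7/10 = 0.7000
  VERB: TP=15, FN=0+0+2+0+0=2 → 15/17 = 0.8824
  ADJ: TP=5, FN=0+0+1+0+0=1 → 5/6 = 0.8333
  ADV: TP=14, FN=0+0+0+0+1=1 → 14/15 = 0.9333
  DET: TP=3, FN=1+2+0+0+2=5 → 3/8 = 0.3750
  PRON: TP=5, FN=1+2+0+1+0=4 → 5/9 = 0.5556
Highest is class 'ADV' with recall = 0.933.

0.933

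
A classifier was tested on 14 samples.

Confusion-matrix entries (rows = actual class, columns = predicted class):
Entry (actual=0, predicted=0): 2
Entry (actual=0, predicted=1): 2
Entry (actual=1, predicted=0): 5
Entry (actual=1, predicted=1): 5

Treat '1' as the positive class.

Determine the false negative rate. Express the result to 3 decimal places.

FNR = FN/(FN+TP) = 5/(5+5) = 0.500

0.500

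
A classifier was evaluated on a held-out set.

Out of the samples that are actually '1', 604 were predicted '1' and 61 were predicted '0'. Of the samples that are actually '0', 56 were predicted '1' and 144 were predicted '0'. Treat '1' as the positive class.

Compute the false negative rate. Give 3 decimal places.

0.092

FNR = FN/(FN+TP) = 61/(61+604) = 0.092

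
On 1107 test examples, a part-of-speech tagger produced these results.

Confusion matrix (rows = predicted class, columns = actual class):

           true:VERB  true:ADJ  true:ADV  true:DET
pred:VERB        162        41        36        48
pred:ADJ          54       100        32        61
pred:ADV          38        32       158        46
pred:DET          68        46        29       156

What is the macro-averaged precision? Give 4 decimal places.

Per-class precision (TP/(TP+FP)):
  VERB: TP=162, FP=41+36+48=125 → 162/287 = 0.56446
  ADJ: TP=100, FP=54+32+61=147 → 100/247 = 0.40486
  ADV: TP=158, FP=38+32+46=116 → 158/274 = 0.57664
  DET: TP=156, FP=68+46+29=143 → 156/299 = 0.52174
Macro-precision = mean = (0.56446 + 0.40486 + 0.57664 + 0.52174) / 4 = 0.5169

0.5169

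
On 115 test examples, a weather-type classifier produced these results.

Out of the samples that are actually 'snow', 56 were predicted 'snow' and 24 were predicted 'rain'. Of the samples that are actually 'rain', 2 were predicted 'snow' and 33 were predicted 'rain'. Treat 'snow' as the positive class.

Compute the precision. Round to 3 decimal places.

Precision = TP/(TP+FP) = 56/(56+2) = 56/58 = 0.966

0.966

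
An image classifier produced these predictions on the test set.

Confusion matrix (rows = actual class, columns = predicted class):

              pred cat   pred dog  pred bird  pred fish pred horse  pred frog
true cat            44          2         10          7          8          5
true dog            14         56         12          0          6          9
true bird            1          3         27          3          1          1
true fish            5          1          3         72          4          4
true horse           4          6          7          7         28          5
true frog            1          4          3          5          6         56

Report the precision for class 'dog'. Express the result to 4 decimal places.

0.7778

Take TP from the diagonal, FP from the rest of the 'dog' prediction marginal, FN from the rest of the 'dog' actual marginal.
precision = TP/(TP+FP).
dog: TP=56, FP=2+3+1+6+4=16 → 56/72 = 0.77778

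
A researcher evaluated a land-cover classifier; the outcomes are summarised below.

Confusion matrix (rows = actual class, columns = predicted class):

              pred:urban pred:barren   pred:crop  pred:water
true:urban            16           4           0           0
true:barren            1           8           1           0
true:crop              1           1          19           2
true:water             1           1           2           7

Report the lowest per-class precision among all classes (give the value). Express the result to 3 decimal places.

Per-class precision (TP/(TP+FP)):
  urban: TP=16, FP=1+1+1=3 → 16/19 = 0.8421
  barren: TP=8, FP=4+1+1=6 → 8/14 = 0.5714
  crop: TP=19, FP=0+1+2=3 → 19/22 = 0.8636
  water: TP=7, FP=0+0+2=2 → 7/9 = 0.7778
Lowest is class 'barren' with precision = 0.571.

0.571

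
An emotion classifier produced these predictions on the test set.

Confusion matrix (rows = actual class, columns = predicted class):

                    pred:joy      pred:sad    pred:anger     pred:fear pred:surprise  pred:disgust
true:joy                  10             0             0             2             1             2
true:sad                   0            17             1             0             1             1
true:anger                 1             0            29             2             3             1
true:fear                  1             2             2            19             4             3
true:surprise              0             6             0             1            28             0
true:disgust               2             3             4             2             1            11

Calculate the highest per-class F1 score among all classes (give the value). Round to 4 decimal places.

0.8056

Per-class F1 score (2·TP/(2·TP+FP+FN)):
  joy: TP=10, FP=0+1+1+0+2=4, FN=0+0+2+1+2=5 → 20/29 = 0.68966
  sad: TP=17, FP=0+0+2+6+3=11, FN=0+1+0+1+1=3 → 34/48 = 0.70833
  anger: TP=29, FP=0+1+2+0+4=7, FN=1+0+2+3+1=7 → 58/72 = 0.80556
  fear: TP=19, FP=2+0+2+1+2=7, FN=1+2+2+4+3=12 → 38/57 = 0.66667
  surprise: TP=28, FP=1+1+3+4+1=10, FN=0+6+0+1+0=7 → 56/73 = 0.76712
  disgust: TP=11, FP=2+1+1+3+0=7, FN=2+3+4+2+1=12 → 22/41 = 0.53659
Highest is class 'anger' with F1 score = 0.8056.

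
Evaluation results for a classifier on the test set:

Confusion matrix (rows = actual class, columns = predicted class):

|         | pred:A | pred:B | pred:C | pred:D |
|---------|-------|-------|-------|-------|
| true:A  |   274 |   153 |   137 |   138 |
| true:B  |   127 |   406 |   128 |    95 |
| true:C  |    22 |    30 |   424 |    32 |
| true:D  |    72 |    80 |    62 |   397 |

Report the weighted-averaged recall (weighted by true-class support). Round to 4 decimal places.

Per-class recall (TP/(TP+FN)):
  A: TP=274, FN=153+137+138=428 → 274/702 = 0.39031
  B: TP=406, FN=127+128+95=350 → 406/756 = 0.53704
  C: TP=424, FN=22+30+32=84 → 424/508 = 0.83465
  D: TP=397, FN=72+80+62=214 → 397/611 = 0.64975
Weighted-recall = Σ (supportᵢ/N)·recallᵢ with N=2577: (702/2577)·0.39031 + (756/2577)·0.53704 + (508/2577)·0.83465 + (611/2577)·0.64975 = 0.5825

0.5825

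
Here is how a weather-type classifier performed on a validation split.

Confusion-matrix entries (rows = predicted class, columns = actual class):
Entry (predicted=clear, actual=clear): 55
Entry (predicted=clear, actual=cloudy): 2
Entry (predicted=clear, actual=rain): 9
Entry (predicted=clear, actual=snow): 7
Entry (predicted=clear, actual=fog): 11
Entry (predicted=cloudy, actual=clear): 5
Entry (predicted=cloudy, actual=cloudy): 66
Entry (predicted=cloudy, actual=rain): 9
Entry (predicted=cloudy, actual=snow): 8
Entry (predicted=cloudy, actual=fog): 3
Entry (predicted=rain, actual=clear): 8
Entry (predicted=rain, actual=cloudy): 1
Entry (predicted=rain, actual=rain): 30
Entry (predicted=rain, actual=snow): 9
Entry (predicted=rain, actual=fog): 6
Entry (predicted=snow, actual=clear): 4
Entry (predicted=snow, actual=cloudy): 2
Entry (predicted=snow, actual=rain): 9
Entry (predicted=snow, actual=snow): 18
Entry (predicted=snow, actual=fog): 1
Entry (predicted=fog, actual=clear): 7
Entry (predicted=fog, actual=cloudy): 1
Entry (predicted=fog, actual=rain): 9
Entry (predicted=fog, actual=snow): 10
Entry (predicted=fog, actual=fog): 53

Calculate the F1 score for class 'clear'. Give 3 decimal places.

Take TP from the diagonal, FP from the rest of the 'clear' prediction marginal, FN from the rest of the 'clear' actual marginal.
F1 score = 2·TP/(2·TP+FP+FN).
clear: TP=55, FP=2+9+7+11=29, FN=5+8+4+7=24 → 110/163 = 0.6748

0.675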